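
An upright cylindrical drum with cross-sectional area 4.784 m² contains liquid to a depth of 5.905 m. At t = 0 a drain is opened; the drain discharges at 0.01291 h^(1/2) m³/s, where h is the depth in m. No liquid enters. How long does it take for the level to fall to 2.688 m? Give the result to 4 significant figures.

With no inflow, A dh/dt = −0.01291 √h.
∫ h^(−1/2) dh = −(0.01291/A) ∫ dt, giving 2√h = 2√h₀ − (0.01291/A) t.
t = 2A(√h₀ − √h)/0.01291 = 2·4.784·(√5.905 − √2.688)/0.01291
  = 9.56800 × (2.43002 − 1.63951) / 0.01291 = 585.870 s.

585.9 s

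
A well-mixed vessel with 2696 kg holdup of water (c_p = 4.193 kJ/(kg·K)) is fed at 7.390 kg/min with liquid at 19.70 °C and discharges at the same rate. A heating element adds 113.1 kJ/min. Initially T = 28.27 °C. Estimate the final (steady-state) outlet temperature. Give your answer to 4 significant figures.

M c_p dT/dt = ṁ c_p (T_in − T) + Q̇.
At steady state dT/dt = 0 ⇒ T_ss = T_in + Q̇/(ṁ c_p) = 19.70 + 113.1/(7.390·4.193) = 23.3500 °C.

23.35 °C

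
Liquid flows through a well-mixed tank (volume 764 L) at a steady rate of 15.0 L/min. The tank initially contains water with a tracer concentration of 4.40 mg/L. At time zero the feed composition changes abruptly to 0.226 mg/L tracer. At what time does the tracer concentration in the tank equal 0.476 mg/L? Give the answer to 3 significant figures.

143 min

Accumulation = in − out for the solute gives V dC/dt = Q(C_in − C), so τ = V/Q = 50.933 min.
C(t) = C_in + (C₀ − C_in) e^(−t/τ). Set C = 0.476 and solve for t:
e^(−t/τ) = (C − C_in)/(C₀ − C_in) = (0.476 − 0.226)/(4.40 − 0.226) = 0.059895
t = −τ ln(…) = 50.933 × 2.8152 = 143.39 min.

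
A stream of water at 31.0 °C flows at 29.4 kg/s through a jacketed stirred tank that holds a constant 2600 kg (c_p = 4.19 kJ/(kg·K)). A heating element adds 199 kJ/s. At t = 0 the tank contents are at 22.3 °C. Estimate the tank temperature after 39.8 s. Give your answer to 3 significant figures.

Energy balance: M c_p dT/dt = ṁ c_p (T_in − T) + 199.
τ = M/ṁ = 88.435 s; T_ss = T_in + Q̇/(ṁ c_p) = 31.0 + 199/(29.4·4.19) = 32.615 °C.
Integrating: T(t) = T_ss + (T₀ − T_ss) e^(−t/τ).
T(39.8) = 32.615 + (-10.315)·e^(−39.8/88.435) = 32.615 + (-10.315)·0.63760 = 26.038 °C.

26.0 °C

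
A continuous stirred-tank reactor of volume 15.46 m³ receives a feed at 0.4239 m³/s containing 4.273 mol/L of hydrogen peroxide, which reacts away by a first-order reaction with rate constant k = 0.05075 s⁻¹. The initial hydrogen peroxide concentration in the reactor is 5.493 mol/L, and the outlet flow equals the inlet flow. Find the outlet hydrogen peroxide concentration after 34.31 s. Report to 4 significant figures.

Species balance: V dC/dt = Q C_in − Q C − k V C.
This is linear with rate a = Q/V + k = 0.0781691 s⁻¹.
C_ss = Q C_in/(Q + kV) = 1.49883 mol/L; C(t) = C_ss + (C₀ − C_ss) e^(−a t).
C(34.31) = 1.49883 + (3.99417)·e^(−0.0781691·34.31) = 1.49883 + (3.99417)·0.0684273 = 1.77214 mol/L.

1.772 mol/L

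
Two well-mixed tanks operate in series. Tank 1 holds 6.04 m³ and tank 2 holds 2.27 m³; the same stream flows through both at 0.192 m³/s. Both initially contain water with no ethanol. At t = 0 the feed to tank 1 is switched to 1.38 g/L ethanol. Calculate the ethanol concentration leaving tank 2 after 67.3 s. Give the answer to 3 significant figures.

1.12 g/L

Time constants: τᵢ = Vᵢ/Q for each well-mixed tank.
τ₁ = 6.04/0.192 = 31.458 s; τ₂ = 2.27/0.192 = 11.823 s.
Solving the cascade with C₁(0)=C₂(0)=0 gives C₂(t) = C_in[1 − (τ₁ e^(−t/τ₁) − τ₂ e^(−t/τ₂))/(τ₁ − τ₂)].
At t = 67.3: e^(−t/τ₁) = 0.11773, e^(−t/τ₂) = 0.0033717.
C₂ = 1.38·[1 − (31.458·0.11773 − 11.823·0.0033717)/(19.635)] = 1.38·0.81341 = 1.1225 g/L.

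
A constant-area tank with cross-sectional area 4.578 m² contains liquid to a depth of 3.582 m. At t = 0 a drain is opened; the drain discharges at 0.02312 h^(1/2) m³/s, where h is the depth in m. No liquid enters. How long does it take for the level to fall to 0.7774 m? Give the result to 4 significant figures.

With no inflow, A dh/dt = −0.02312 √h.
This is separable: 2 d(√h)/dt = −0.02312/A, so √h = √h₀ − (0.02312/(2A)) t.
t = 2A(√h₀ − √h)/0.02312 = 2·4.578·(√3.582 − √0.7774)/0.02312
  = 9.15600 × (1.89262 − 0.881703) / 0.02312 = 400.343 s.

400.3 s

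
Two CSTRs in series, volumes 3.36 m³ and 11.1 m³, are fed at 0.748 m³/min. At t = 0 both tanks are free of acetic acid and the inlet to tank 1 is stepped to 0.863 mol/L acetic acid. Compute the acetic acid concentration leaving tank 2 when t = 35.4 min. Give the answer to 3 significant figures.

Species balance on tank i: dCᵢ/dt = (Cᵢ₋₁ − Cᵢ)/τᵢ with τᵢ = Vᵢ/Q.
τ₁ = 3.36/0.748 = 4.4920 min; τ₂ = 11.1/0.748 = 14.840 min.
Tank 1: C₁ = C_in(1 − e^(−t/τ₁)). Tank 2 (τ₁ ≠ τ₂): C₂ = C_in[1 − (τ₁ e^(−t/τ₁) − τ₂ e^(−t/τ₂))/(τ₁ − τ₂)].
At t = 35.4: e^(−t/τ₁) = 0.00037796, e^(−t/τ₂) = 0.092042.
C₂ = 0.863·[1 − (4.4920·0.00037796 − 14.840·0.092042)/(-10.348)] = 0.863·0.86817 = 0.74923 mol/L.

0.749 mol/L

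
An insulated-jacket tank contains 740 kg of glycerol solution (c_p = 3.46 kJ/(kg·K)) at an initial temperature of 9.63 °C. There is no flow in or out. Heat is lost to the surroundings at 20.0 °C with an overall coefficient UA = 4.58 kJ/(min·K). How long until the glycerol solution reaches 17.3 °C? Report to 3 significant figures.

752 min

Lumped-capacitance energy balance: M c_p dT/dt = UA(T_amb − T).
τ = M c_p/UA = 559.04 min; T_ss = T_amb = 20.000 °C.
T(t) = T_ss + (T₀ − T_ss)e^(−t/τ); set T = 17.3:
t = −τ ln[(T − T_ss)/(T₀ − T_ss)] = −559.04 · ln(0.26037) = 752.28 min.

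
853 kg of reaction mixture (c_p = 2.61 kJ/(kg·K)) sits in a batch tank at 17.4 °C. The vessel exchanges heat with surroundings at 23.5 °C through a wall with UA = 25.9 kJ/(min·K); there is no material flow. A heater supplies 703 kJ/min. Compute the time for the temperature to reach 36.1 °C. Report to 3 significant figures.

First-law balance (no shaft work): M c_p dT/dt = −UA(T − T_amb) + Q̇.
τ = M c_p/UA = 85.959 min; T_ss = T_amb + Q̇/UA = 23.5 + 703/25.9 = 50.643 °C.
T(t) = T_ss + (T₀ − T_ss)e^(−t/τ); set T = 36.1:
t = −τ ln[(T − T_ss)/(T₀ − T_ss)] = −85.959 · ln(0.43747) = 71.065 min.

71.1 min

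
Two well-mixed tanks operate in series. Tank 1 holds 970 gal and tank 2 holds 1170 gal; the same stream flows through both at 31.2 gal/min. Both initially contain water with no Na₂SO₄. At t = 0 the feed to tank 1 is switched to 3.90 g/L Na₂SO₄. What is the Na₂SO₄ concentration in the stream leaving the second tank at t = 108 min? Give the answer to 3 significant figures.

Species balance on tank i: dCᵢ/dt = (Cᵢ₋₁ − Cᵢ)/τᵢ with τᵢ = Vᵢ/Q.
τ₁ = 970/31.2 = 31.090 min; τ₂ = 1170/31.2 = 37.500 min.
Solving the cascade with C₁(0)=C₂(0)=0 gives C₂(t) = C_in[1 − (τ₁ e^(−t/τ₁) − τ₂ e^(−t/τ₂))/(τ₁ − τ₂)].
At t = 108: e^(−t/τ₁) = 0.030999, e^(−t/τ₂) = 0.056135.
C₂ = 3.90·[1 − (31.090·0.030999 − 37.500·0.056135)/(-6.4103)] = 3.90·0.82195 = 3.2056 g/L.

3.21 g/L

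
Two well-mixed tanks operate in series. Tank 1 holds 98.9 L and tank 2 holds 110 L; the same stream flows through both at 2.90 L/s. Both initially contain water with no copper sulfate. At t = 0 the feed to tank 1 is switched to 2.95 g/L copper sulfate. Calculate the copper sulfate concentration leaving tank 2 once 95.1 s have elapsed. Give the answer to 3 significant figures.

2.18 g/L

Each tank obeys Vᵢ dCᵢ/dt = Q(Cᵢ₋₁ − Cᵢ), so τᵢ = Vᵢ/Q.
τ₁ = 98.9/2.90 = 34.103 s; τ₂ = 110/2.90 = 37.931 s.
Solving the cascade with C₁(0)=C₂(0)=0 gives C₂(t) = C_in[1 − (τ₁ e^(−t/τ₁) − τ₂ e^(−t/τ₂))/(τ₁ − τ₂)].
At t = 95.1: e^(−t/τ₁) = 0.061509, e^(−t/τ₂) = 0.081498.
C₂ = 2.95·[1 − (34.103·0.061509 − 37.931·0.081498)/(-3.8276)] = 2.95·0.74040 = 2.1842 g/L.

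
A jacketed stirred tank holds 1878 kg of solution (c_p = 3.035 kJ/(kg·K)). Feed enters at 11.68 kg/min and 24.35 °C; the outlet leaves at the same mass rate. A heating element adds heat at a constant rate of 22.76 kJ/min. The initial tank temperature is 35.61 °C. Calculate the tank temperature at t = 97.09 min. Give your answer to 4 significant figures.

M c_p dT/dt = ṁ c_p (T_in − T) + Q̇.
Rearrange: dT/dt = (T_ss − T)/τ with τ = M/ṁ = 160.788 min and T_ss = T_in + Q̇/(ṁ c_p) = 24.9921 °C.
This is linear first-order; T(t) = T_ss + (T₀ − T_ss) e^(−t/τ).
T(97.09) = 24.9921 + (10.6179)·e^(−97.09/160.788) = 24.9921 + (10.6179)·0.546708 = 30.7970 °C.

30.80 °C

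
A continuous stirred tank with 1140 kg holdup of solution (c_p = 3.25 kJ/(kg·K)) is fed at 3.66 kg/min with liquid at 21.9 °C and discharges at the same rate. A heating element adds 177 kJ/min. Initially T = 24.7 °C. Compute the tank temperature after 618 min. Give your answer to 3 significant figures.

35.1 °C

Energy balance: M c_p dT/dt = ṁ c_p (T_in − T) + 177.
τ = M/ṁ = 311.48 min; T_ss = T_in + Q̇/(ṁ c_p) = 21.9 + 177/(3.66·3.25) = 36.780 °C.
Integrating: T(t) = T_ss + (T₀ − T_ss) e^(−t/τ).
T(618) = 36.780 + (-12.080)·e^(−618/311.48) = 36.780 + (-12.080)·0.13750 = 35.119 °C.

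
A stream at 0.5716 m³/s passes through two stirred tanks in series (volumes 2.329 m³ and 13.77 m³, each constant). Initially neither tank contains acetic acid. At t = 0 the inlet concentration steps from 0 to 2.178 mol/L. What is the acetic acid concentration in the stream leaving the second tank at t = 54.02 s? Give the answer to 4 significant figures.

1.900 mol/L

Each tank obeys Vᵢ dCᵢ/dt = Q(Cᵢ₋₁ − Cᵢ), so τᵢ = Vᵢ/Q.
τ₁ = 2.329/0.5716 = 4.07453 s; τ₂ = 13.77/0.5716 = 24.0903 s.
Tank 1: C₁ = C_in(1 − e^(−t/τ₁)). Tank 2 (τ₁ ≠ τ₂): C₂ = C_in[1 − (τ₁ e^(−t/τ₁) − τ₂ e^(−t/τ₂))/(τ₁ − τ₂)].
At t = 54.02: e^(−t/τ₁) = 1.74636e-06, e^(−t/τ₂) = 0.106203.
C₂ = 2.178·[1 − (4.07453·1.74636e-06 − 24.0903·0.106203)/(-20.0157)] = 2.178·0.872178 = 1.89960 mol/L.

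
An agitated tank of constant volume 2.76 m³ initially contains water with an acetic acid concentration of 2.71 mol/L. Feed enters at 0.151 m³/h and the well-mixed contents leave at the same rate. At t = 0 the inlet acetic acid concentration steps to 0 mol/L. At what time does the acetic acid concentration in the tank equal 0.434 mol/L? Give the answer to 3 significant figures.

Species balance: V dC/dt = Q(C_in − C) ⇒ τ = V/Q = 18.278 h.
C(t) = C_in + (C₀ − C_in) e^(−t/τ). Set C = 0.434 and solve for t:
e^(−t/τ) = (C − C_in)/(C₀ − C_in) = (0.434 − 0)/(2.71 − 0) = 0.16015
t = −τ ln(…) = 18.278 × 1.8317 = 33.479 h.

33.5 h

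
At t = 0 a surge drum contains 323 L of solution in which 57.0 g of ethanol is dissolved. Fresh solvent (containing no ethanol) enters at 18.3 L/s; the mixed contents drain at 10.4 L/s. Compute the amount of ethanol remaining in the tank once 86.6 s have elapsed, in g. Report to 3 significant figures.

Let m(t) be the amount of ethanol. Volume: V(t) = V₀ + (Q_in − Q_out) t = 323 + 7.9000 t; V(86.6) = 1007.1 L.
No ethanol enters, so dm/dt = −Q_out · (m/V).
Separate: dm/m = −Q_out dt/V(t) ⇒ ln(m/m₀) = −(Q_out/(Q_in−Q_out)) ln(V/V₀).
m = m₀ (V₀/V)^(Q_out/(Q_in−Q_out)) = 57.0 × (323/1007.1)^(1.3165) = 12.755 g.

12.8 g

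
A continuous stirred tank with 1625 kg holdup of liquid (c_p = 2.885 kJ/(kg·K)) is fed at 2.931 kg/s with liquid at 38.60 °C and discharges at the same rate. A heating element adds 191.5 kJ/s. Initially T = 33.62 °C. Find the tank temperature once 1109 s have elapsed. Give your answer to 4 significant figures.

57.51 °C

Unsteady energy balance on the tank contents: M c_p dT/dt = ṁ c_p (T_in − T) + 191.5.
Rearrange: dT/dt = (T_ss − T)/τ with τ = M/ṁ = 554.418 s and T_ss = T_in + Q̇/(ṁ c_p) = 61.2468 °C.
T approaches T_ss exponentially: T(t) = T_ss + (T₀ − T_ss) e^(−t/τ).
T(1109) = 61.2468 + (-27.6268)·e^(−1109/554.418) = 61.2468 + (-27.6268)·0.135295 = 57.5090 °C.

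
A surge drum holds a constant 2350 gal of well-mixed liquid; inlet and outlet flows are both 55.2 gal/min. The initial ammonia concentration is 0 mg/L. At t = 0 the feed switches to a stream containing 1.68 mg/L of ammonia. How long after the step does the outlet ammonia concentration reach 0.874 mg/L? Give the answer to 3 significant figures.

Species balance: V dC/dt = Q(C_in − C) ⇒ τ = V/Q = 42.572 min.
C(t) = C_in + (C₀ − C_in) e^(−t/τ). Set C = 0.874 and solve for t:
e^(−t/τ) = (C − C_in)/(C₀ − C_in) = (0.874 − 1.68)/(0 − 1.68) = 0.47976
t = −τ ln(…) = 42.572 × 0.73447 = 31.268 min.

31.3 min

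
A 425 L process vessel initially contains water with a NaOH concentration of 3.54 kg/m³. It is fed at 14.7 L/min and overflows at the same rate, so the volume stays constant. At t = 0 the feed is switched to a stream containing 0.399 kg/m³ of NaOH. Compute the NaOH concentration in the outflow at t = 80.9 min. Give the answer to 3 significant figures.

0.590 kg/m³

Unsteady species balance (constant V, well mixed): V dC/dt = Q(C_in − C).
So dC/dt = (C_in − C)/τ with τ = V/Q = 425/14.7 = 28.912 min.
This is linear first-order; C(t) = C_in + (C₀ − C_in) e^(−t/τ).
C(80.9) = 0.399 + (3.54 − 0.399)·e^(−80.9/28.912) = 0.399 + (3.1410)·0.060920 = 0.59035 kg/m³.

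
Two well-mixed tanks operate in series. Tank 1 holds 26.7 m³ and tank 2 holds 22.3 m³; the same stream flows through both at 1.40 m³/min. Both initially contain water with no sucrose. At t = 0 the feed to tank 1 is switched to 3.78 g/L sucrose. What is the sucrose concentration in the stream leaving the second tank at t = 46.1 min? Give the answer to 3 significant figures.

Time constants: τᵢ = Vᵢ/Q for each well-mixed tank.
τ₁ = 26.7/1.40 = 19.071 min; τ₂ = 22.3/1.40 = 15.929 min.
Tank 1: C₁ = C_in(1 − e^(−t/τ₁)). Tank 2 (τ₁ ≠ τ₂): C₂ = C_in[1 − (τ₁ e^(−t/τ₁) − τ₂ e^(−t/τ₂))/(τ₁ − τ₂)].
At t = 46.1: e^(−t/τ₁) = 0.089168, e^(−t/τ₂) = 0.055345.
C₂ = 3.78·[1 − (19.071·0.089168 − 15.929·0.055345)/(3.1429)] = 3.78·0.73941 = 2.7950 g/L.

2.79 g/L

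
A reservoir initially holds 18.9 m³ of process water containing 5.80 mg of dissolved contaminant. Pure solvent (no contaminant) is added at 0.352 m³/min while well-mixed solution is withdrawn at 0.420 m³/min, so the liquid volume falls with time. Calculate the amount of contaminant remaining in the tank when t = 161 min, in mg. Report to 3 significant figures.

Let m(t) be the amount of contaminant. Volume: V(t) = V₀ + (Q_in − Q_out) t = 18.9 − 0.068000 t; V(161) = 7.9520 m³.
No contaminant enters, so dm/dt = −Q_out · (m/V).
dm/m = −Q_out dt/(V₀ − 0.068000 t); integrating gives ln(m/m₀) = −(Q_out/(Q_in−Q_out)) ln(V/V₀).
m = m₀ (V₀/V)^(Q_out/(Q_in−Q_out)) = 5.80 × (18.9/7.9520)^(-6.1765) = 0.027616 mg.

0.0276 mg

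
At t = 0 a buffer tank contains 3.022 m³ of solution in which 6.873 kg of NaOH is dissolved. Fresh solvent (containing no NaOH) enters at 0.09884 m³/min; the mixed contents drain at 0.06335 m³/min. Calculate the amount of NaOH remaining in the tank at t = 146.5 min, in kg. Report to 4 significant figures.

Let m(t) be the amount of NaOH. Volume: V(t) = V₀ + (Q_in − Q_out) t = 3.022 + 0.0354900 t; V(146.5) = 8.22128 m³.
Species balance (pure solvent in): dm/dt = −Q_out · m/V(t).
dm/m = −Q_out dt/(V₀ + 0.0354900 t); integrating gives ln(m/m₀) = −(Q_out/(Q_in−Q_out)) ln(V/V₀).
m = m₀ (V₀/V)^(Q_out/(Q_in−Q_out)) = 6.873 × (3.022/8.22128)^(1.78501) = 1.15160 kg.

1.152 kg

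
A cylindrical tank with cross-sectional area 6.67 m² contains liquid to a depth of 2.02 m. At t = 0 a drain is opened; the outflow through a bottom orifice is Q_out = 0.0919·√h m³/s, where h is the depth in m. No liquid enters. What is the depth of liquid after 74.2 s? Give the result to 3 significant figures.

0.828 m

With no inflow, A dh/dt = −0.0919 √h.
This is separable: 2 d(√h)/dt = −0.0919/A, so √h = √h₀ − (0.0919/(2A)) t.
√h = √2.02 − 0.0919·74.2/(2·6.67) = 1.4213 − 0.51117 = 0.91010.
h = 0.91010² = 0.82828 m.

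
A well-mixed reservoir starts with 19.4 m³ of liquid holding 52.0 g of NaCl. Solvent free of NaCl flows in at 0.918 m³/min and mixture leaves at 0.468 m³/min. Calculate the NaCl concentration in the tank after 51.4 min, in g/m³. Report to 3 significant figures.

Let m(t) be the amount of NaCl. Volume: V(t) = V₀ + (Q_in − Q_out) t = 19.4 + 0.45000 t; V(51.4) = 42.530 m³.
Solute balance: dm/dt = 0 − Q_out C = −Q_out m/V(t).
dm/m = −Q_out dt/(V₀ + 0.45000 t); integrating gives ln(m/m₀) = −(Q_out/(Q_in−Q_out)) ln(V/V₀).
m = m₀ (V₀/V)^(Q_out/(Q_in−Q_out)) = 52.0 × (19.4/42.530)^(1.0400) = 22.987 g.
C = m/V = 22.987/42.530 = 0.54048 g/m³.

0.540 g/m³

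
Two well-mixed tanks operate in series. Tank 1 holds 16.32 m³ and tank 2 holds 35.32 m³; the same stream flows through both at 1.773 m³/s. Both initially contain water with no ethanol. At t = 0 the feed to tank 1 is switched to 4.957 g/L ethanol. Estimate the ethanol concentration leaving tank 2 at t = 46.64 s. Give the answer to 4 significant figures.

4.097 g/L

Each tank obeys Vᵢ dCᵢ/dt = Q(Cᵢ₋₁ − Cᵢ), so τᵢ = Vᵢ/Q.
τ₁ = 16.32/1.773 = 9.20474 s; τ₂ = 35.32/1.773 = 19.9210 s.
Solving the cascade with C₁(0)=C₂(0)=0 gives C₂(t) = C_in[1 − (τ₁ e^(−t/τ₁) − τ₂ e^(−t/τ₂))/(τ₁ − τ₂)].
At t = 46.64: e^(−t/τ₁) = 0.00630157, e^(−t/τ₂) = 0.0962079.
C₂ = 4.957·[1 − (9.20474·0.00630157 − 19.9210·0.0962079)/(-10.7163)] = 4.957·0.826567 = 4.09729 g/L.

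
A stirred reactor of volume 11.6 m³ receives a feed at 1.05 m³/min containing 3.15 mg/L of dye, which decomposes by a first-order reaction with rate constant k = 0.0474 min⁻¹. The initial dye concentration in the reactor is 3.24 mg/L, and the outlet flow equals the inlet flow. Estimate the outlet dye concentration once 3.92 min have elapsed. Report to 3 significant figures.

2.75 mg/L

Accumulation = in − out − consumed: V dC/dt = Q C_in − Q C − k V C.
dC/dt = (Q/V) C_in − (Q/V + k) C; effective rate a = Q/V + k = 0.090517 + 0.0474 = 0.13792 min⁻¹.
C_ss = Q C_in/(Q + kV) = 2.0674 mg/L; C(t) = C_ss + (C₀ − C_ss) e^(−a t).
C(3.92) = 2.0674 + (1.1726)·e^(−0.13792·3.92) = 2.0674 + (1.1726)·0.58238 = 2.7503 mg/L.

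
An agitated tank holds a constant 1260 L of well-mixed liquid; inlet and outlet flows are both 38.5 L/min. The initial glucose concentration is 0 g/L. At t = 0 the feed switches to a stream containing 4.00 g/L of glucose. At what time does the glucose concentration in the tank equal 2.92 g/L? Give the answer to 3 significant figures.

Species balance on the tank: V dC/dt = Q(C_in − C), so τ = V/Q = 32.727 min.
C(t) = C_in + (C₀ − C_in) e^(−t/τ). Set C = 2.92 and solve for t:
e^(−t/τ) = (C − C_in)/(C₀ − C_in) = (2.92 − 4.00)/(0 − 4.00) = 0.27000
t = −τ ln(…) = 32.727 × 1.3093 = 42.851 min.

42.9 min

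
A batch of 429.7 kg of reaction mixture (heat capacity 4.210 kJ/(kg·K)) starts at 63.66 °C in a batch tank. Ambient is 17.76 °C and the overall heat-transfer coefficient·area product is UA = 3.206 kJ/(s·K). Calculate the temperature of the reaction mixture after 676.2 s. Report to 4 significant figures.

31.61 °C

Lumped-capacitance energy balance: M c_p dT/dt = UA(T_amb − T).
dT/dt = (T_ss − T)/τ with T_ss = T_amb = 17.7600 °C, τ = M c_p/UA = 429.7·4.210/3.206 = 564.266 s.
Solution: T(t) = T_ss + (T₀ − T_ss) e^(−t/τ).
T(676.2) = 17.7600 + (45.9000)·0.301685 = 31.6074 °C.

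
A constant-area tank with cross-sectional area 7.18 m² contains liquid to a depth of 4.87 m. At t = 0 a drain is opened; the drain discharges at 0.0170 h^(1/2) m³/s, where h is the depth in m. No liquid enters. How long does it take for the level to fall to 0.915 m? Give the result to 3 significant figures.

1060 s

A dh/dt = −Q_out = −0.0170 √h.
Separate and integrate: 2(√h − √h₀) = −(0.0170/A) t.
t = 2A(√h₀ − √h)/0.0170 = 2·7.18·(√4.87 − √0.915)/0.0170
  = 14.360 × (2.2068 − 0.95656) / 0.0170 = 1056.1 s.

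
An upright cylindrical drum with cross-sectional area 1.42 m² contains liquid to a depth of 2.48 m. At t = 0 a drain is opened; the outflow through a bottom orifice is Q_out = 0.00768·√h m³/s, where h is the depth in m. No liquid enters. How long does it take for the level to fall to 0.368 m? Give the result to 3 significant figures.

358 s

Mass balance (ρ constant): A dh/dt = −0.00768 √h.
This is separable: 2 d(√h)/dt = −0.00768/A, so √h = √h₀ − (0.00768/(2A)) t.
t = 2A(√h₀ − √h)/0.00768 = 2·1.42·(√2.48 − √0.368)/0.00768
  = 2.8400 × (1.5748 − 0.60663) / 0.00768 = 358.02 s.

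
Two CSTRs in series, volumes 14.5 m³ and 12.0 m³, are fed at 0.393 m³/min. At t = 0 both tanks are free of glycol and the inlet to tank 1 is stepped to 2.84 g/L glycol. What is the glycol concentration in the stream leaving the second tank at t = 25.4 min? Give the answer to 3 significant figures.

Time constants: τᵢ = Vᵢ/Q for each well-mixed tank.
τ₁ = 14.5/0.393 = 36.896 min; τ₂ = 12.0/0.393 = 30.534 min.
Solving the cascade with C₁(0)=C₂(0)=0 gives C₂(t) = C_in[1 − (τ₁ e^(−t/τ₁) − τ₂ e^(−t/τ₂))/(τ₁ − τ₂)].
At t = 25.4: e^(−t/τ₁) = 0.50237, e^(−t/τ₂) = 0.43524.
C₂ = 2.84·[1 − (36.896·0.50237 − 30.534·0.43524)/(6.3613)] = 2.84·0.17545 = 0.49827 g/L.

0.498 g/L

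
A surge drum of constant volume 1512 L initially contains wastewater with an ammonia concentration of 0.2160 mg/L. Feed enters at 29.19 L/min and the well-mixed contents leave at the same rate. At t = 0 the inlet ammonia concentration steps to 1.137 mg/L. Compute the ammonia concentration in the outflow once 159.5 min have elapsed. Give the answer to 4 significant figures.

1.095 mg/L

Mass balance on the solute (V constant): V dC/dt = Q(C_in − C).
Rewrite as dC/dt + C/τ = C_in/τ, τ = V/Q = 51.7986 min.
Integrating: C(t) = C_in + (C₀ − C_in) e^(−t/τ).
C(159.5) = 1.137 + (0.2160 − 1.137)·e^(−159.5/51.7986) = 1.137 + (-0.921000)·0.0459944 = 1.09464 mg/L.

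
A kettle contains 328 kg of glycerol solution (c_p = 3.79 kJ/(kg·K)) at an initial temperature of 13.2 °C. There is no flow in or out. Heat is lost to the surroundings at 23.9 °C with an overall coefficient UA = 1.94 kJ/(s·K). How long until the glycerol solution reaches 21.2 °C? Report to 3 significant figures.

882 s

M c_p dT/dt = −UA(T − T_amb).
τ = M c_p/UA = 640.78 s; T_ss = T_amb = 23.900 °C.
T(t) = T_ss + (T₀ − T_ss)e^(−t/τ); set T = 21.2:
t = −τ ln[(T − T_ss)/(T₀ − T_ss)] = −640.78 · ln(0.25234) = 882.35 s.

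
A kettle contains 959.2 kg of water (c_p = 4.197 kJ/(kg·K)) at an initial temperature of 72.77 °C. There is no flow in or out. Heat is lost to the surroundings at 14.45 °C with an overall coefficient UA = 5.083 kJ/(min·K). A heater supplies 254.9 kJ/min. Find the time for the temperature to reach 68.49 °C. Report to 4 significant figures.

Lumped-capacitance energy balance: M c_p dT/dt = UA(T_amb − T) + Q̇.
τ = M c_p/UA = 792.005 min; T_ss = T_amb + Q̇/UA = 14.45 + 254.9/5.083 = 64.5976 °C.
T(t) = T_ss + (T₀ − T_ss)e^(−t/τ); set T = 68.49:
t = −τ ln[(T − T_ss)/(T₀ − T_ss)] = −792.005 · ln(0.476289) = 587.454 min.

587.5 min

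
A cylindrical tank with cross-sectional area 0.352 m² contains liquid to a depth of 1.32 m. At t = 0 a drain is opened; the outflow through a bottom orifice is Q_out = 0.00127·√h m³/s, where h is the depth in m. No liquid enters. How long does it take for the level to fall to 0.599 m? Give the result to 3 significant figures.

A dh/dt = −Q_out = −0.00127 √h.
Separate and integrate: 2(√h − √h₀) = −(0.00127/A) t.
t = 2A(√h₀ − √h)/0.00127 = 2·0.352·(√1.32 − √0.599)/0.00127
  = 0.70400 × (1.1489 − 0.77395) / 0.00127 = 207.85 s.

208 s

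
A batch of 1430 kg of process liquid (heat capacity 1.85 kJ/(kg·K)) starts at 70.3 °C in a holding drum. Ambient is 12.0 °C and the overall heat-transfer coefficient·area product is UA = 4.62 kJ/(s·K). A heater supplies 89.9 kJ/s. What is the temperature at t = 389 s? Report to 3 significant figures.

Lumped-capacitance energy balance: M c_p dT/dt = UA(T_amb − T) + Q̇.
dT/dt = (T_ss − T)/τ with T_ss = T_amb + Q̇/UA = 12.0 + 89.9/4.62 = 31.459 °C, τ = M c_p/UA = 1430·1.85/4.62 = 572.62 s.
Solution: T(t) = T_ss + (T₀ − T_ss) e^(−t/τ).
T(389) = 31.459 + (38.841)·0.50695 = 51.150 °C.

51.1 °C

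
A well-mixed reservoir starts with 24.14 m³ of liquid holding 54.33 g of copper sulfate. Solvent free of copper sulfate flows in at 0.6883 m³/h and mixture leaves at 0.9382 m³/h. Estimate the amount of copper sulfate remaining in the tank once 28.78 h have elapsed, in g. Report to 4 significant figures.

14.40 g

Total volume: dV/dt = Q_in − Q_out = -0.249900 m³/h, so V(t) = 24.14 − 0.249900 t and V(28.78) = 16.9479 m³.
Species balance (pure solvent in): dm/dt = −Q_out · m/V(t).
Separate: dm/m = −Q_out dt/V(t) ⇒ ln(m/m₀) = −(Q_out/(Q_in−Q_out)) ln(V/V₀).
m = m₀ (V₀/V)^(Q_out/(Q_in−Q_out)) = 54.33 × (24.14/16.9479)^(-3.75430) = 14.3978 g.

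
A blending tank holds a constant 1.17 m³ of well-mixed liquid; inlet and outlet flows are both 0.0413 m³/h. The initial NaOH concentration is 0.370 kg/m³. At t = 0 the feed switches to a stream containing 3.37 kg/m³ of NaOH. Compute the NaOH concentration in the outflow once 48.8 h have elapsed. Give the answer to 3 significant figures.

2.83 kg/m³

Species balance on the tank: V dC/dt = Q(C_in − C).
So dC/dt = (C_in − C)/τ with τ = V/Q = 1.17/0.0413 = 28.329 h.
This is linear first-order; C(t) = C_in + (C₀ − C_in) e^(−t/τ).
C(48.8) = 3.37 + (0.370 − 3.37)·e^(−48.8/28.329) = 3.37 + (-3.0000)·0.17860 = 2.8342 kg/m³.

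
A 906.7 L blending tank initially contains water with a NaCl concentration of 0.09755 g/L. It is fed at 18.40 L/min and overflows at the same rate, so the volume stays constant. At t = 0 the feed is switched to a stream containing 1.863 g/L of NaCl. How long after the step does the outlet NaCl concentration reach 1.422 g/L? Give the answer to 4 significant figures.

Mass balance on the solute (V constant): V dC/dt = Q(C_in − C), so τ = V/Q = 49.2772 min.
C(t) = C_in + (C₀ − C_in) e^(−t/τ). Set C = 1.422 and solve for t:
e^(−t/τ) = (C − C_in)/(C₀ − C_in) = (1.422 − 1.863)/(0.09755 − 1.863) = 0.249795
t = −τ ln(…) = 49.2772 × 1.38712 = 68.3532 min.

68.35 min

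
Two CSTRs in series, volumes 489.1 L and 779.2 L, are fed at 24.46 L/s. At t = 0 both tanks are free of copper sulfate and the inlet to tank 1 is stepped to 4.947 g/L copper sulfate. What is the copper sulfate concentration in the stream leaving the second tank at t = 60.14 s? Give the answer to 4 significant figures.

Each tank obeys Vᵢ dCᵢ/dt = Q(Cᵢ₋₁ − Cᵢ), so τᵢ = Vᵢ/Q.
τ₁ = 489.1/24.46 = 19.9959 s; τ₂ = 779.2/24.46 = 31.8561 s.
Solving the cascade with C₁(0)=C₂(0)=0 gives C₂(t) = C_in[1 − (τ₁ e^(−t/τ₁) − τ₂ e^(−t/τ₂))/(τ₁ − τ₂)].
At t = 60.14: e^(−t/τ₁) = 0.0494094, e^(−t/τ₂) = 0.151395.
C₂ = 4.947·[1 − (19.9959·0.0494094 − 31.8561·0.151395)/(-11.8602)] = 4.947·0.676661 = 3.34744 g/L.

3.347 g/L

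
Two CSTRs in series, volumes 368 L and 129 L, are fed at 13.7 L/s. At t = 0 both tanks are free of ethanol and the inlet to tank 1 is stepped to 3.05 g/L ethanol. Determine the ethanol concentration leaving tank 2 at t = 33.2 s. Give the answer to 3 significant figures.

1.73 g/L

Species balance on tank i: dCᵢ/dt = (Cᵢ₋₁ − Cᵢ)/τᵢ with τᵢ = Vᵢ/Q.
τ₁ = 368/13.7 = 26.861 s; τ₂ = 129/13.7 = 9.4161 s.
Tank 1: C₁ = C_in(1 − e^(−t/τ₁)). Tank 2 (τ₁ ≠ τ₂): C₂ = C_in[1 − (τ₁ e^(−t/τ₁) − τ₂ e^(−t/τ₂))/(τ₁ − τ₂)].
At t = 33.2: e^(−t/τ₁) = 0.29055, e^(−t/τ₂) = 0.029426.
C₂ = 3.05·[1 − (26.861·0.29055 − 9.4161·0.029426)/(17.445)] = 3.05·0.56851 = 1.7339 g/L.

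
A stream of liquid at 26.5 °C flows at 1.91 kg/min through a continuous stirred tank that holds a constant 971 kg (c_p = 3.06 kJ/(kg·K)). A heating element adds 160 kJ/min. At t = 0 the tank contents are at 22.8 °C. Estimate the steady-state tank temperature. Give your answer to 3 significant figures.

53.9 °C

First-law balance (no shaft work): M c_p dT/dt = ṁ c_p (T_in − T) + 160.
At steady state dT/dt = 0 ⇒ T_ss = T_in + Q̇/(ṁ c_p) = 26.5 + 160/(1.91·3.06) = 53.876 °C.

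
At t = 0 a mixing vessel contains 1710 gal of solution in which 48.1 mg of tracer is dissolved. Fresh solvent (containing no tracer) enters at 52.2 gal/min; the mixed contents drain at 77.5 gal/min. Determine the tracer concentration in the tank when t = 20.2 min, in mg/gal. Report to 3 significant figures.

Total volume: dV/dt = Q_in − Q_out = -25.300 gal/min, so V(t) = 1710 − 25.300 t and V(20.2) = 1198.9 gal.
Solute balance: dm/dt = 0 − Q_out C = −Q_out m/V(t).
Separate: dm/m = −Q_out dt/V(t) ⇒ ln(m/m₀) = −(Q_out/(Q_in−Q_out)) ln(V/V₀).
m = m₀ (V₀/V)^(Q_out/(Q_in−Q_out)) = 48.1 × (1710/1198.9)^(-3.0632) = 16.211 mg.
C = m/V = 16.211/1198.9 = 0.013521 mg/gal.

0.0135 mg/gal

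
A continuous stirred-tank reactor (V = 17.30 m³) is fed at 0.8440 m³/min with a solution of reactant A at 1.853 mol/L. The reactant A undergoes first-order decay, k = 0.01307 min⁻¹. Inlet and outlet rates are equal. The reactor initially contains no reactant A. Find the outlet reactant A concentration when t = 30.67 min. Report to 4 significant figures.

Species balance: V dC/dt = Q C_in − Q C − k V C.
dC/dt = (Q/V) C_in − (Q/V + k) C; effective rate a = Q/V + k = 0.0487861 + 0.01307 = 0.0618561 min⁻¹.
C_ss = Q C_in/(Q + kV) = 1.46147 mol/L; C(t) = C_ss + (C₀ − C_ss) e^(−a t).
C(30.67) = 1.46147 + (-1.46147)·e^(−0.0618561·30.67) = 1.46147 + (-1.46147)·0.149999 = 1.24225 mol/L.

1.242 mol/L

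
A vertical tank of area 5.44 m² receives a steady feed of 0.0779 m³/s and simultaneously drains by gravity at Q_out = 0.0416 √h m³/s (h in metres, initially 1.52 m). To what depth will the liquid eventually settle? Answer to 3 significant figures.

3.51 m

Level balance: A dh/dt = 0.0779 − 0.0416 √h. Setting dh/dt = 0:
Q_in = 0.0416 √h_ss ⇒ √h_ss = 0.0779/0.0416 = 1.8726.
h_ss = 1.8726² = 3.5066 m. (Since h₀ = 1.52 m < h_ss, the level will rise toward this value.)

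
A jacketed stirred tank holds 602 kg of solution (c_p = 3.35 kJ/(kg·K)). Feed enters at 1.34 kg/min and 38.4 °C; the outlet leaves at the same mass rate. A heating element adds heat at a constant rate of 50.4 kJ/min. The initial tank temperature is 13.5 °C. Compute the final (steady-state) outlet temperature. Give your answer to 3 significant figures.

Unsteady energy balance on the tank contents: M c_p dT/dt = ṁ c_p (T_in − T) + 50.4.
At steady state dT/dt = 0 ⇒ T_ss = T_in + Q̇/(ṁ c_p) = 38.4 + 50.4/(1.34·3.35) = 49.627 °C.

49.6 °C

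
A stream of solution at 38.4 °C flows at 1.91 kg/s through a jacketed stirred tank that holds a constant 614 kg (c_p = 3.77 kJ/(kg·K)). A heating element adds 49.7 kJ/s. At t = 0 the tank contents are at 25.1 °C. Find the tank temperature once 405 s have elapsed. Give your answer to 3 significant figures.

M c_p dT/dt = ṁ c_p (T_in − T) + Q̇.
τ = M/ṁ = 321.47 s; T_ss = T_in + Q̇/(ṁ c_p) = 38.4 + 49.7/(1.91·3.77) = 45.302 °C.
This is linear first-order; T(t) = T_ss + (T₀ − T_ss) e^(−t/τ).
T(405) = 45.302 + (-20.202)·e^(−405/321.47) = 45.302 + (-20.202)·0.28370 = 39.571 °C.

39.6 °C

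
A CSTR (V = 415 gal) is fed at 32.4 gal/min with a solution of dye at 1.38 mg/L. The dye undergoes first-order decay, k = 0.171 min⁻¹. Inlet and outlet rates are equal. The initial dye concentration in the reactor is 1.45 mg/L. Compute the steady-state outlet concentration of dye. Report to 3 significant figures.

V dC/dt = Q(C_in − C) − k V C.
At steady state: 0 = Q C_in − (Q + kV) C_ss, so C_ss = Q C_in/(Q + kV).
C_ss = 32.4·1.38/(32.4 + 0.171·415) = 44.712/103.37 = 0.43256 mg/L.

0.433 mg/L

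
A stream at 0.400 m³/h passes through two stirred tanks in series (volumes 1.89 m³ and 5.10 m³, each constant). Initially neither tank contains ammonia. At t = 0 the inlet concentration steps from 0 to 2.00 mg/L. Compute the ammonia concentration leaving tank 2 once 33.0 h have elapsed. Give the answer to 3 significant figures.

Each tank obeys Vᵢ dCᵢ/dt = Q(Cᵢ₋₁ − Cᵢ), so τᵢ = Vᵢ/Q.
τ₁ = 1.89/0.400 = 4.7250 h; τ₂ = 5.10/0.400 = 12.750 h.
Tank 1: C₁ = C_in(1 − e^(−t/τ₁)). Tank 2 (τ₁ ≠ τ₂): C₂ = C_in[1 − (τ₁ e^(−t/τ₁) − τ₂ e^(−t/τ₂))/(τ₁ − τ₂)].
At t = 33.0: e^(−t/τ₁) = 0.00092647, e^(−t/τ₂) = 0.075153.
C₂ = 2.00·[1 − (4.7250·0.00092647 − 12.750·0.075153)/(-8.0250)] = 2.00·0.88114 = 1.7623 mg/L.

1.76 mg/L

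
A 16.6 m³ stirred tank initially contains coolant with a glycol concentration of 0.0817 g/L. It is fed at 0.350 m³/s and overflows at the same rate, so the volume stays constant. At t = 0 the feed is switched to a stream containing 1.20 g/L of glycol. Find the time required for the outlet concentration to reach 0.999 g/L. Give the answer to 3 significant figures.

Species balance: V dC/dt = Q(C_in − C) ⇒ τ = V/Q = 47.429 s.
C(t) = C_in + (C₀ − C_in) e^(−t/τ). Set C = 0.999 and solve for t:
e^(−t/τ) = (C − C_in)/(C₀ − C_in) = (0.999 − 1.20)/(0.0817 − 1.20) = 0.17974
t = −τ ln(…) = 47.429 × 1.7163 = 81.400 s.

81.4 s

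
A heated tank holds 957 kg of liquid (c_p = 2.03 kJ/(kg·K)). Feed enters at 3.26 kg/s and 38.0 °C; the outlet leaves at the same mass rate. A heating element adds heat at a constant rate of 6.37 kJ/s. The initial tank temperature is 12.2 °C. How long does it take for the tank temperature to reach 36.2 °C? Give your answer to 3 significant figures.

M c_p dT/dt = ṁ c_p (T_in − T) + Q̇.
τ = M/ṁ = 293.56 s; T_ss = T_in + Q̇/(ṁ c_p) = 38.963 °C.
T(t) = T_ss + (T₀ − T_ss) e^(−t/τ). Set T = 36.2:
e^(−t/τ) = (36.2 − 38.963)/(12.2 − 38.963) = 0.10322
t = −293.56 · ln(0.10322) = 666.63 s.

667 s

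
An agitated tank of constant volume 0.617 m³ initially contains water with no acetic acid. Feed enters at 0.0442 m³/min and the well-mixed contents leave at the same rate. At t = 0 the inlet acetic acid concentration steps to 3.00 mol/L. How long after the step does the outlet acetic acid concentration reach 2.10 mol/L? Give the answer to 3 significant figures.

16.8 min

Species balance: V dC/dt = Q(C_in − C) ⇒ τ = V/Q = 13.959 min.
C(t) = C_in + (C₀ − C_in) e^(−t/τ). Set C = 2.10 and solve for t:
e^(−t/τ) = (C − C_in)/(C₀ − C_in) = (2.10 − 3.00)/(0 − 3.00) = 0.30000
t = −τ ln(…) = 13.959 × 1.2040 = 16.807 min.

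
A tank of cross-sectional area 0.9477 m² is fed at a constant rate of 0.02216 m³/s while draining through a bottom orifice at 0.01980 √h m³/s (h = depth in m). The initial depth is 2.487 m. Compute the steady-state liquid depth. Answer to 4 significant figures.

1.253 m

A dh/dt = Q_in − 0.01980 √h. Steady state requires inflow = outflow:
Q_in = 0.01980 √h_ss ⇒ √h_ss = 0.02216/0.01980 = 1.11919.
h_ss = 1.11919² = 1.25259 m. (Since h₀ = 2.487 m > h_ss, the level will fall toward this value.)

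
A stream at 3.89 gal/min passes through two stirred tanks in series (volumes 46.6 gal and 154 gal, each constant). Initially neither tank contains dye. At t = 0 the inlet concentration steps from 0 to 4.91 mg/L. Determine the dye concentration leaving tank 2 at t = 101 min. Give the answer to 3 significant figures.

4.36 mg/L

Each tank obeys Vᵢ dCᵢ/dt = Q(Cᵢ₋₁ − Cᵢ), so τᵢ = Vᵢ/Q.
τ₁ = 46.6/3.89 = 11.979 min; τ₂ = 154/3.89 = 39.589 min.
Solving the cascade with C₁(0)=C₂(0)=0 gives C₂(t) = C_in[1 − (τ₁ e^(−t/τ₁) − τ₂ e^(−t/τ₂))/(τ₁ − τ₂)].
At t = 101: e^(−t/τ₁) = 0.00021798, e^(−t/τ₂) = 0.077985.
C₂ = 4.91·[1 − (11.979·0.00021798 − 39.589·0.077985)/(-27.609)] = 4.91·0.88827 = 4.3614 mg/L.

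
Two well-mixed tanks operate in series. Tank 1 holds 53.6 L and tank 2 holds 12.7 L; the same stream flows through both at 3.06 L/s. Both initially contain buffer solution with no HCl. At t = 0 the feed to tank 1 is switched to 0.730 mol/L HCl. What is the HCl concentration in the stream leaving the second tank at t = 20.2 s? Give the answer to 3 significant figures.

Species balance on tank i: dCᵢ/dt = (Cᵢ₋₁ − Cᵢ)/τᵢ with τᵢ = Vᵢ/Q.
τ₁ = 53.6/3.06 = 17.516 s; τ₂ = 12.7/3.06 = 4.1503 s.
Solving the cascade with C₁(0)=C₂(0)=0 gives C₂(t) = C_in[1 − (τ₁ e^(−t/τ₁) − τ₂ e^(−t/τ₂))/(τ₁ − τ₂)].
At t = 20.2: e^(−t/τ₁) = 0.31562, e^(−t/τ₂) = 0.0076958.
C₂ = 0.730·[1 − (17.516·0.31562 − 4.1503·0.0076958)/(13.366)] = 0.730·0.58876 = 0.42980 mol/L.

0.430 mol/L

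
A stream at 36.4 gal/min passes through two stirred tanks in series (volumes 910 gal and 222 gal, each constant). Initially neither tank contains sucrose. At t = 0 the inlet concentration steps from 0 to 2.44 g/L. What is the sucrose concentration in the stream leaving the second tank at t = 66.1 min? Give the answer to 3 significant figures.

2.21 g/L

Each tank obeys Vᵢ dCᵢ/dt = Q(Cᵢ₋₁ − Cᵢ), so τᵢ = Vᵢ/Q.
τ₁ = 910/36.4 = 25.000 min; τ₂ = 222/36.4 = 6.0989 min.
Solving the cascade with C₁(0)=C₂(0)=0 gives C₂(t) = C_in[1 − (τ₁ e^(−t/τ₁) − τ₂ e^(−t/τ₂))/(τ₁ − τ₂)].
At t = 66.1: e^(−t/τ₁) = 0.071076, e^(−t/τ₂) = 1.9639e-05.
C₂ = 2.44·[1 − (25.000·0.071076 − 6.0989·1.9639e-05)/(18.901)] = 2.44·0.90600 = 2.2106 g/L.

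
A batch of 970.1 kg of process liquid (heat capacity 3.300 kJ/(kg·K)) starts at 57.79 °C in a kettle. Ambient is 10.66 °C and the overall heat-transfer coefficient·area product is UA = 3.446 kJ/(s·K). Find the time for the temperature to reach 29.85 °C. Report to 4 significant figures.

834.7 s

Unsteady energy balance on the tank contents: M c_p dT/dt = −UA(T − T_amb).
τ = M c_p/UA = 928.999 s; T_ss = T_amb = 10.6600 °C.
T(t) = T_ss + (T₀ − T_ss)e^(−t/τ); set T = 29.85:
t = −τ ln[(T − T_ss)/(T₀ − T_ss)] = −928.999 · ln(0.407172) = 834.724 s.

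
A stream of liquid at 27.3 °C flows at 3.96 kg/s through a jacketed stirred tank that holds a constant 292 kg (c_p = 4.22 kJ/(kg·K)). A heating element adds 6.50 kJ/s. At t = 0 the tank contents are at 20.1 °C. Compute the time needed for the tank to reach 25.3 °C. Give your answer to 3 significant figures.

85.2 s

Heat balance on the well-mixed liquid: M c_p dT/dt = ṁ c_p (T_in − T) + 6.50.
τ = M/ṁ = 73.737 s; T_ss = T_in + Q̇/(ṁ c_p) = 27.689 °C.
T(t) = T_ss + (T₀ − T_ss) e^(−t/τ). Set T = 25.3:
e^(−t/τ) = (25.3 − 27.689)/(20.1 − 27.689) = 0.31479
t = −73.737 · ln(0.31479) = 85.228 s.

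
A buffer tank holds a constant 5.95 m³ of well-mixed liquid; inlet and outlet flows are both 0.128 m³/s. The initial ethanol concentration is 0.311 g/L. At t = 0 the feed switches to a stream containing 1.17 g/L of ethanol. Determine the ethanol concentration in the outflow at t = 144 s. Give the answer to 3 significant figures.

Species balance on the tank: V dC/dt = Q(C_in − C).
Time constant τ = V/Q = 5.95/0.128 = 46.484 s.
Integrating: C(t) = C_in + (C₀ − C_in) e^(−t/τ).
C(144) = 1.17 + (0.311 − 1.17)·e^(−144/46.484) = 1.17 + (-0.85900)·0.045148 = 1.1312 g/L.

1.13 g/L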